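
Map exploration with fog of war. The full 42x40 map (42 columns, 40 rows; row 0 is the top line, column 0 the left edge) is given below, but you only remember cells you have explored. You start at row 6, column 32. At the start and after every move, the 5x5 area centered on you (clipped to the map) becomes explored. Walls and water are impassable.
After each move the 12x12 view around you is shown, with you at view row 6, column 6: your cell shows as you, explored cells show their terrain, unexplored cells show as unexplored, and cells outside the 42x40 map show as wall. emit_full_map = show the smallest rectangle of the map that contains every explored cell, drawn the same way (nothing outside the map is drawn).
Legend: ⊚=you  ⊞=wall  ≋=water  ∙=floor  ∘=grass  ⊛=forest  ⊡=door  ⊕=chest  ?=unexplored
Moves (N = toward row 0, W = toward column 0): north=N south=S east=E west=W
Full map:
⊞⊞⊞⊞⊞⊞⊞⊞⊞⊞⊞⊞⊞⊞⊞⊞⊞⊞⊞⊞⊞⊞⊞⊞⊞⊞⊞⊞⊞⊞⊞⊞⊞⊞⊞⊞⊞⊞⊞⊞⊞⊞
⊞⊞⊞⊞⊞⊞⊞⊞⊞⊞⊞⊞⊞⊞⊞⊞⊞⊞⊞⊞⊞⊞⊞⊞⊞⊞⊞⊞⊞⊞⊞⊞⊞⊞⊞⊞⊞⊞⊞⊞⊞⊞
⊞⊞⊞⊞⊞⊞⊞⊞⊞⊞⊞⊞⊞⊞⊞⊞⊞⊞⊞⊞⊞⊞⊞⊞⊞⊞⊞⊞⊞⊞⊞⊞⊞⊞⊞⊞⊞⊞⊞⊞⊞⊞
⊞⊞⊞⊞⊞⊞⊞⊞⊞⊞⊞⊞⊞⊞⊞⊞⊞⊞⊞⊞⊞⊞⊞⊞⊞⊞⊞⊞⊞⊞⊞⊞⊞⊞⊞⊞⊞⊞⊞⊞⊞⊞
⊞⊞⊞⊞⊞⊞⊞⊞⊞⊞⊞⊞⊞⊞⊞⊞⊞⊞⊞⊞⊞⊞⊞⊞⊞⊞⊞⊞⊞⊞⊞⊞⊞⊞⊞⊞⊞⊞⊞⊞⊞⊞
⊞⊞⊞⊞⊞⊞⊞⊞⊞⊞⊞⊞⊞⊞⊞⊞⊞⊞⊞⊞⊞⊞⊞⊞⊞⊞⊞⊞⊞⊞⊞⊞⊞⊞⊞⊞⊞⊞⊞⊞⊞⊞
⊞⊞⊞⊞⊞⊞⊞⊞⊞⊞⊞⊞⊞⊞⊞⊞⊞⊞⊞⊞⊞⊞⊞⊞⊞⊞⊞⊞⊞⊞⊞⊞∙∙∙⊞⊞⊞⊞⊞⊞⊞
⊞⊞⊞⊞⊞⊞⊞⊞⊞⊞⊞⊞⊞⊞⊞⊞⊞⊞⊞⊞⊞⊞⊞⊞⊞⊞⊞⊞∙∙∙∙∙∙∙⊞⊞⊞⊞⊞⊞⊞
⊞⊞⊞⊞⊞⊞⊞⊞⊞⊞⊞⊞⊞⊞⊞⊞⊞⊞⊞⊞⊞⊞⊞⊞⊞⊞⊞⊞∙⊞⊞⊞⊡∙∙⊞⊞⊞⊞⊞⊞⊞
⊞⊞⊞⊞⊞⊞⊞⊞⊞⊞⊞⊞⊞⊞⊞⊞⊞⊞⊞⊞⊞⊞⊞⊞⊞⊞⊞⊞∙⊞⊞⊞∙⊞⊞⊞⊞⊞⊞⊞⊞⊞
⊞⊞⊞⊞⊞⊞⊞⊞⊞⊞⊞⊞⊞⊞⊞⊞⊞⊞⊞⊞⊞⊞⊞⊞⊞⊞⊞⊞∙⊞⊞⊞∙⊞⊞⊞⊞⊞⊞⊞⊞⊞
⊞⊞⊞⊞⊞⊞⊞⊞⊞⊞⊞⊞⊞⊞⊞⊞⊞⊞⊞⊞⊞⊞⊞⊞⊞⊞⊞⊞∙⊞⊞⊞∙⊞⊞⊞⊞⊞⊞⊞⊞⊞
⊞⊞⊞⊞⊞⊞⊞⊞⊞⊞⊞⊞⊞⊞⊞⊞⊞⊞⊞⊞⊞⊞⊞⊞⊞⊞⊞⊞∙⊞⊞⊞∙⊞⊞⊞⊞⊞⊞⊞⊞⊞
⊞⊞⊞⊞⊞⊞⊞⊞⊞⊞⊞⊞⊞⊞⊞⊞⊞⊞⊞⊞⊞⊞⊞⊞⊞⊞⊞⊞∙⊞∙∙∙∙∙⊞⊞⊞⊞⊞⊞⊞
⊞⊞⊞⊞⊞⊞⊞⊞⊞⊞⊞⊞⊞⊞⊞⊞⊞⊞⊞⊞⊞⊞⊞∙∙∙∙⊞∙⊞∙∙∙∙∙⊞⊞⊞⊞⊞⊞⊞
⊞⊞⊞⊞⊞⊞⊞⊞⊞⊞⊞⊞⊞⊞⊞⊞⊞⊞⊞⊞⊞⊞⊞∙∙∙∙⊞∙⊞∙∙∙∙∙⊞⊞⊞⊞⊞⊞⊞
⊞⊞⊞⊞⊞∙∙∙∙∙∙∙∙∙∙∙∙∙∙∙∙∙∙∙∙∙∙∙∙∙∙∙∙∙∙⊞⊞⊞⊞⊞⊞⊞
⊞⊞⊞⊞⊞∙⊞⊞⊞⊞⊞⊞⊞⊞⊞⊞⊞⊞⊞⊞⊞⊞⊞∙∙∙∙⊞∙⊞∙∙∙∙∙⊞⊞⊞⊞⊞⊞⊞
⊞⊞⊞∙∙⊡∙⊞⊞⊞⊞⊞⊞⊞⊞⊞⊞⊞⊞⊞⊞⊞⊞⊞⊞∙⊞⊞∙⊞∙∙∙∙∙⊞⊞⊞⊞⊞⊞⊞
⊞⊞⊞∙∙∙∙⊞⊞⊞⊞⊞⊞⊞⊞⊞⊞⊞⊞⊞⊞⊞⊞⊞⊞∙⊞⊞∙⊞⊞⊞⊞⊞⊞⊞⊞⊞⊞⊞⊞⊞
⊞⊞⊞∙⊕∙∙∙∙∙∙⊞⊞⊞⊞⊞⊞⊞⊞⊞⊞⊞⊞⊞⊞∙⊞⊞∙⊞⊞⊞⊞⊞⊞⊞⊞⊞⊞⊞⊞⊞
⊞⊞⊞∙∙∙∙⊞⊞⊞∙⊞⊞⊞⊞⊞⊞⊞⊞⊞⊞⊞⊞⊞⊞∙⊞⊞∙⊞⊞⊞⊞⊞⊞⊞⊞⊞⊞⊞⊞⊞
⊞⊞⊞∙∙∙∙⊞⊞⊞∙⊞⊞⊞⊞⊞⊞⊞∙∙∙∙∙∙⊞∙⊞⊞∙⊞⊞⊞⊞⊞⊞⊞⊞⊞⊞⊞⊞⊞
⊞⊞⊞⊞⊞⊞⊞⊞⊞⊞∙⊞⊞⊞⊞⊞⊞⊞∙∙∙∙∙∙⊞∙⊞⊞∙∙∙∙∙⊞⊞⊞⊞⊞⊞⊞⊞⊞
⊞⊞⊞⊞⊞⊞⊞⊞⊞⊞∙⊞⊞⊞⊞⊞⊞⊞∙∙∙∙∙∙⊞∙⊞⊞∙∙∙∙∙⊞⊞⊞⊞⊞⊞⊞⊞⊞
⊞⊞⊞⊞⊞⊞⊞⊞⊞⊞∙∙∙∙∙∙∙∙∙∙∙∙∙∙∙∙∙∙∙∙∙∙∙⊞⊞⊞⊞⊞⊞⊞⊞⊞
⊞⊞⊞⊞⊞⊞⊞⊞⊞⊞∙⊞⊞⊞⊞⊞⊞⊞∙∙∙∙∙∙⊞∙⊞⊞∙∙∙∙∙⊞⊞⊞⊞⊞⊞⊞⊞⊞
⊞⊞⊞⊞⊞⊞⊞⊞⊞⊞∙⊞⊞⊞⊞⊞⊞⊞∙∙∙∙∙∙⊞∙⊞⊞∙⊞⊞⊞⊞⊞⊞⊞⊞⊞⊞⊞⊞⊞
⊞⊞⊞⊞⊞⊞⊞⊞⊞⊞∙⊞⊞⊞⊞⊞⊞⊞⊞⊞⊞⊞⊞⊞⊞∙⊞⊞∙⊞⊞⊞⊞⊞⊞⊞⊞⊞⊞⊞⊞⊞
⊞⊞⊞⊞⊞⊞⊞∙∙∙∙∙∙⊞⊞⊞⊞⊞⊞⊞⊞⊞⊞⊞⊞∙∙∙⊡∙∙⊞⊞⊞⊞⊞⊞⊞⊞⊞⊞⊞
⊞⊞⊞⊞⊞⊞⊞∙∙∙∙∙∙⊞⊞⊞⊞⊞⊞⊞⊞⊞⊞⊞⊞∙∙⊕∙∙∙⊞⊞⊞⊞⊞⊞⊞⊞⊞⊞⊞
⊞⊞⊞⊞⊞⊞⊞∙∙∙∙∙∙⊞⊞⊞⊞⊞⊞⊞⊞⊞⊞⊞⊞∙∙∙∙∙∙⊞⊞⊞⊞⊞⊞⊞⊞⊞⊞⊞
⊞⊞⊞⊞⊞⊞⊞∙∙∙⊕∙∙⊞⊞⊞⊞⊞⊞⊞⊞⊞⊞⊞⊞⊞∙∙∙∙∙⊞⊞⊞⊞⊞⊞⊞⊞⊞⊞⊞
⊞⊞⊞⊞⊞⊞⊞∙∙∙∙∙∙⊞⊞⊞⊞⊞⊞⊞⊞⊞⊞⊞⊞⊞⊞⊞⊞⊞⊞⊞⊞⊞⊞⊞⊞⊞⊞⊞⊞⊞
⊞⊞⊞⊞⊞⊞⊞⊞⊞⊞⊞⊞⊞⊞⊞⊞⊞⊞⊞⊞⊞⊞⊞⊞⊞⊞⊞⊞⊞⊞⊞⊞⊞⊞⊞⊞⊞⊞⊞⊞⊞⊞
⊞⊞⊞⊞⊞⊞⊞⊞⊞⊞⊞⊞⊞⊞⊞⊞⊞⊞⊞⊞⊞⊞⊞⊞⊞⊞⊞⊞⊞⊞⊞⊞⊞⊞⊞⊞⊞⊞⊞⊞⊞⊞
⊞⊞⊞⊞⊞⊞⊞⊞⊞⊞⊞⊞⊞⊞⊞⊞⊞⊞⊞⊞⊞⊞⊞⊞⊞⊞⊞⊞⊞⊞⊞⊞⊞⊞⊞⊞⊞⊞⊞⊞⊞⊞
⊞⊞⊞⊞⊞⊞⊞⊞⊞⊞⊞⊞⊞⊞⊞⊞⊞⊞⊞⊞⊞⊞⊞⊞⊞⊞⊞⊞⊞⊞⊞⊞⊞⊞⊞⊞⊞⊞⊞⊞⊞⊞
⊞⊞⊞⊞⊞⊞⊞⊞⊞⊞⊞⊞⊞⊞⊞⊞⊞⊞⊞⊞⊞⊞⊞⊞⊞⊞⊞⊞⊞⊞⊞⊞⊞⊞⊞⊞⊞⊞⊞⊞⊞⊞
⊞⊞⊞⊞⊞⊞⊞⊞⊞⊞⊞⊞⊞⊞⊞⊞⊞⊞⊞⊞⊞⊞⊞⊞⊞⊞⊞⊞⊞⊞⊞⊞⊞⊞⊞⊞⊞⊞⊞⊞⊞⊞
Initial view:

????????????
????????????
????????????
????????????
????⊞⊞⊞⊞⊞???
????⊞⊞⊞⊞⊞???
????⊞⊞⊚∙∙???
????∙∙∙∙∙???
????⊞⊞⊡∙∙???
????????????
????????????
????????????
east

????????????
????????????
????????????
????????????
???⊞⊞⊞⊞⊞⊞???
???⊞⊞⊞⊞⊞⊞???
???⊞⊞∙⊚∙⊞???
???∙∙∙∙∙⊞???
???⊞⊞⊡∙∙⊞???
????????????
????????????
????????????

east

????????????
????????????
????????????
????????????
??⊞⊞⊞⊞⊞⊞⊞???
??⊞⊞⊞⊞⊞⊞⊞???
??⊞⊞∙∙⊚⊞⊞???
??∙∙∙∙∙⊞⊞???
??⊞⊞⊡∙∙⊞⊞???
????????????
????????????
????????????

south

????????????
????????????
????????????
??⊞⊞⊞⊞⊞⊞⊞???
??⊞⊞⊞⊞⊞⊞⊞???
??⊞⊞∙∙∙⊞⊞???
??∙∙∙∙⊚⊞⊞???
??⊞⊞⊡∙∙⊞⊞???
????∙⊞⊞⊞⊞???
????????????
????????????
????????????

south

????????????
????????????
??⊞⊞⊞⊞⊞⊞⊞???
??⊞⊞⊞⊞⊞⊞⊞???
??⊞⊞∙∙∙⊞⊞???
??∙∙∙∙∙⊞⊞???
??⊞⊞⊡∙⊚⊞⊞???
????∙⊞⊞⊞⊞???
????∙⊞⊞⊞⊞???
????????????
????????????
????????????

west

????????????
????????????
???⊞⊞⊞⊞⊞⊞⊞??
???⊞⊞⊞⊞⊞⊞⊞??
???⊞⊞∙∙∙⊞⊞??
???∙∙∙∙∙⊞⊞??
???⊞⊞⊡⊚∙⊞⊞??
????⊞∙⊞⊞⊞⊞??
????⊞∙⊞⊞⊞⊞??
????????????
????????????
????????????

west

????????????
????????????
????⊞⊞⊞⊞⊞⊞⊞?
????⊞⊞⊞⊞⊞⊞⊞?
????⊞⊞∙∙∙⊞⊞?
????∙∙∙∙∙⊞⊞?
????⊞⊞⊚∙∙⊞⊞?
????⊞⊞∙⊞⊞⊞⊞?
????⊞⊞∙⊞⊞⊞⊞?
????????????
????????????
????????????

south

????????????
????⊞⊞⊞⊞⊞⊞⊞?
????⊞⊞⊞⊞⊞⊞⊞?
????⊞⊞∙∙∙⊞⊞?
????∙∙∙∙∙⊞⊞?
????⊞⊞⊡∙∙⊞⊞?
????⊞⊞⊚⊞⊞⊞⊞?
????⊞⊞∙⊞⊞⊞⊞?
????⊞⊞∙⊞⊞???
????????????
????????????
????????????

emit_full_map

⊞⊞⊞⊞⊞⊞⊞
⊞⊞⊞⊞⊞⊞⊞
⊞⊞∙∙∙⊞⊞
∙∙∙∙∙⊞⊞
⊞⊞⊡∙∙⊞⊞
⊞⊞⊚⊞⊞⊞⊞
⊞⊞∙⊞⊞⊞⊞
⊞⊞∙⊞⊞??

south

????⊞⊞⊞⊞⊞⊞⊞?
????⊞⊞⊞⊞⊞⊞⊞?
????⊞⊞∙∙∙⊞⊞?
????∙∙∙∙∙⊞⊞?
????⊞⊞⊡∙∙⊞⊞?
????⊞⊞∙⊞⊞⊞⊞?
????⊞⊞⊚⊞⊞⊞⊞?
????⊞⊞∙⊞⊞???
????⊞⊞∙⊞⊞???
????????????
????????????
????????????

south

????⊞⊞⊞⊞⊞⊞⊞?
????⊞⊞∙∙∙⊞⊞?
????∙∙∙∙∙⊞⊞?
????⊞⊞⊡∙∙⊞⊞?
????⊞⊞∙⊞⊞⊞⊞?
????⊞⊞∙⊞⊞⊞⊞?
????⊞⊞⊚⊞⊞???
????⊞⊞∙⊞⊞???
????∙∙∙∙∙???
????????????
????????????
????????????

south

????⊞⊞∙∙∙⊞⊞?
????∙∙∙∙∙⊞⊞?
????⊞⊞⊡∙∙⊞⊞?
????⊞⊞∙⊞⊞⊞⊞?
????⊞⊞∙⊞⊞⊞⊞?
????⊞⊞∙⊞⊞???
????⊞⊞⊚⊞⊞???
????∙∙∙∙∙???
????∙∙∙∙∙???
????????????
????????????
????????????

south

????∙∙∙∙∙⊞⊞?
????⊞⊞⊡∙∙⊞⊞?
????⊞⊞∙⊞⊞⊞⊞?
????⊞⊞∙⊞⊞⊞⊞?
????⊞⊞∙⊞⊞???
????⊞⊞∙⊞⊞???
????∙∙⊚∙∙???
????∙∙∙∙∙???
????∙∙∙∙∙???
????????????
????????????
????????????

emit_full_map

⊞⊞⊞⊞⊞⊞⊞
⊞⊞⊞⊞⊞⊞⊞
⊞⊞∙∙∙⊞⊞
∙∙∙∙∙⊞⊞
⊞⊞⊡∙∙⊞⊞
⊞⊞∙⊞⊞⊞⊞
⊞⊞∙⊞⊞⊞⊞
⊞⊞∙⊞⊞??
⊞⊞∙⊞⊞??
∙∙⊚∙∙??
∙∙∙∙∙??
∙∙∙∙∙??

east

???∙∙∙∙∙⊞⊞??
???⊞⊞⊡∙∙⊞⊞??
???⊞⊞∙⊞⊞⊞⊞??
???⊞⊞∙⊞⊞⊞⊞??
???⊞⊞∙⊞⊞⊞???
???⊞⊞∙⊞⊞⊞???
???∙∙∙⊚∙⊞???
???∙∙∙∙∙⊞???
???∙∙∙∙∙⊞???
????????????
????????????
????????????

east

??∙∙∙∙∙⊞⊞???
??⊞⊞⊡∙∙⊞⊞???
??⊞⊞∙⊞⊞⊞⊞???
??⊞⊞∙⊞⊞⊞⊞???
??⊞⊞∙⊞⊞⊞⊞???
??⊞⊞∙⊞⊞⊞⊞???
??∙∙∙∙⊚⊞⊞???
??∙∙∙∙∙⊞⊞???
??∙∙∙∙∙⊞⊞???
????????????
????????????
????????????

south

??⊞⊞⊡∙∙⊞⊞???
??⊞⊞∙⊞⊞⊞⊞???
??⊞⊞∙⊞⊞⊞⊞???
??⊞⊞∙⊞⊞⊞⊞???
??⊞⊞∙⊞⊞⊞⊞???
??∙∙∙∙∙⊞⊞???
??∙∙∙∙⊚⊞⊞???
??∙∙∙∙∙⊞⊞???
????∙∙∙⊞⊞???
????????????
????????????
????????????

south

??⊞⊞∙⊞⊞⊞⊞???
??⊞⊞∙⊞⊞⊞⊞???
??⊞⊞∙⊞⊞⊞⊞???
??⊞⊞∙⊞⊞⊞⊞???
??∙∙∙∙∙⊞⊞???
??∙∙∙∙∙⊞⊞???
??∙∙∙∙⊚⊞⊞???
????∙∙∙⊞⊞???
????∙∙∙⊞⊞???
????????????
????????????
????????????

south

??⊞⊞∙⊞⊞⊞⊞???
??⊞⊞∙⊞⊞⊞⊞???
??⊞⊞∙⊞⊞⊞⊞???
??∙∙∙∙∙⊞⊞???
??∙∙∙∙∙⊞⊞???
??∙∙∙∙∙⊞⊞???
????∙∙⊚⊞⊞???
????∙∙∙⊞⊞???
????∙∙∙⊞⊞???
????????????
????????????
????????????

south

??⊞⊞∙⊞⊞⊞⊞???
??⊞⊞∙⊞⊞⊞⊞???
??∙∙∙∙∙⊞⊞???
??∙∙∙∙∙⊞⊞???
??∙∙∙∙∙⊞⊞???
????∙∙∙⊞⊞???
????∙∙⊚⊞⊞???
????∙∙∙⊞⊞???
????⊞⊞⊞⊞⊞???
????????????
????????????
????????????

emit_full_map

⊞⊞⊞⊞⊞⊞⊞
⊞⊞⊞⊞⊞⊞⊞
⊞⊞∙∙∙⊞⊞
∙∙∙∙∙⊞⊞
⊞⊞⊡∙∙⊞⊞
⊞⊞∙⊞⊞⊞⊞
⊞⊞∙⊞⊞⊞⊞
⊞⊞∙⊞⊞⊞⊞
⊞⊞∙⊞⊞⊞⊞
∙∙∙∙∙⊞⊞
∙∙∙∙∙⊞⊞
∙∙∙∙∙⊞⊞
??∙∙∙⊞⊞
??∙∙⊚⊞⊞
??∙∙∙⊞⊞
??⊞⊞⊞⊞⊞

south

??⊞⊞∙⊞⊞⊞⊞???
??∙∙∙∙∙⊞⊞???
??∙∙∙∙∙⊞⊞???
??∙∙∙∙∙⊞⊞???
????∙∙∙⊞⊞???
????∙∙∙⊞⊞???
????∙∙⊚⊞⊞???
????⊞⊞⊞⊞⊞???
????⊞⊞⊞⊞⊞???
????????????
????????????
????????????

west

???⊞⊞∙⊞⊞⊞⊞??
???∙∙∙∙∙⊞⊞??
???∙∙∙∙∙⊞⊞??
???∙∙∙∙∙⊞⊞??
????∙∙∙∙⊞⊞??
????∙∙∙∙⊞⊞??
????∙∙⊚∙⊞⊞??
????⊞⊞⊞⊞⊞⊞??
????⊞⊞⊞⊞⊞⊞??
????????????
????????????
????????????

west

????⊞⊞∙⊞⊞⊞⊞?
????∙∙∙∙∙⊞⊞?
????∙∙∙∙∙⊞⊞?
????∙∙∙∙∙⊞⊞?
????∙∙∙∙∙⊞⊞?
????∙∙∙∙∙⊞⊞?
????∙∙⊚∙∙⊞⊞?
????⊞⊞⊞⊞⊞⊞⊞?
????⊞⊞⊞⊞⊞⊞⊞?
????????????
????????????
????????????

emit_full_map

⊞⊞⊞⊞⊞⊞⊞
⊞⊞⊞⊞⊞⊞⊞
⊞⊞∙∙∙⊞⊞
∙∙∙∙∙⊞⊞
⊞⊞⊡∙∙⊞⊞
⊞⊞∙⊞⊞⊞⊞
⊞⊞∙⊞⊞⊞⊞
⊞⊞∙⊞⊞⊞⊞
⊞⊞∙⊞⊞⊞⊞
∙∙∙∙∙⊞⊞
∙∙∙∙∙⊞⊞
∙∙∙∙∙⊞⊞
∙∙∙∙∙⊞⊞
∙∙∙∙∙⊞⊞
∙∙⊚∙∙⊞⊞
⊞⊞⊞⊞⊞⊞⊞
⊞⊞⊞⊞⊞⊞⊞


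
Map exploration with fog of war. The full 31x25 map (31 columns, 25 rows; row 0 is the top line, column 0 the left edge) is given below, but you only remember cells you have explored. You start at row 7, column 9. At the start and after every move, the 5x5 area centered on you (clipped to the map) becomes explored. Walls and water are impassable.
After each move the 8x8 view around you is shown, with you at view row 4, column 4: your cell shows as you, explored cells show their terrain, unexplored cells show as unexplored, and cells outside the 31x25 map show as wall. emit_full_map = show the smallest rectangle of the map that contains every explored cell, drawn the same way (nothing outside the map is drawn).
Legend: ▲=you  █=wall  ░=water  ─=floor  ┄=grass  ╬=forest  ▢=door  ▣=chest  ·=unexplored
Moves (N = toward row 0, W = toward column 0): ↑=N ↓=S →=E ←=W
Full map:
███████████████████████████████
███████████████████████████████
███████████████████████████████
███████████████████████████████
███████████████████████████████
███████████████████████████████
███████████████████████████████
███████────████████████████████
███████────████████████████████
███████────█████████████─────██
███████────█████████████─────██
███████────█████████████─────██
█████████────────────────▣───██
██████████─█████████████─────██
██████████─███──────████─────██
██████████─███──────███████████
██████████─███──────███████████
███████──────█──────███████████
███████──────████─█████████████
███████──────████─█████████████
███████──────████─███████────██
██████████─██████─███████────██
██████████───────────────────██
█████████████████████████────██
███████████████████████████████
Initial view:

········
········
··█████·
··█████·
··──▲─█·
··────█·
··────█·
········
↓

········
··█████·
··█████·
··────█·
··──▲─█·
··────█·
··────█·
········

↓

··█████·
··█████·
··────█·
··────█·
··──▲─█·
··────█·
··────█·
········

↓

··█████·
··────█·
··────█·
··────█·
··──▲─█·
··────█·
··██───·
········

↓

··────█·
··────█·
··────█·
··────█·
··──▲─█·
··██───·
··███─█·
········

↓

··────█·
··────█·
··────█·
··────█·
··██▲──·
··███─█·
··███─█·
········

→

·────█··
·────█··
·────██·
·────██·
·██─▲──·
·███─██·
·███─██·
········

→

────█···
────█···
────███·
────███·
██──▲──·
███─███·
███─███·
········

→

───█····
───█····
───████·
───████·
█───▲──·
██─████·
██─███─·
········

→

──█·····
──█·····
──█████·
──█████·
────▲──·
█─█████·
█─███──·
········

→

─█······
─█······
─██████·
─██████·
────▲──·
─██████·
─███───·
········

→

█·······
█·······
███████·
███████·
────▲──·
███████·
███────·
········

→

········
········
███████·
███████·
────▲──·
███████·
██─────·
········

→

········
········
███████·
███████·
────▲──·
███████·
█──────·
········

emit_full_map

█████········
█████········
────█········
────█········
────█········
────█████████
────█████████
██────────▲──
███─█████████
███─███──────

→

········
········
███████·
███████·
────▲──·
███████·
──────█·
········

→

········
········
███████·
███████·
────▲──·
███████·
─────██·
········

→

········
········
███████·
███████·
────▲──·
███████·
────███·
········

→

········
········
███████·
███████·
────▲──·
███████·
───████·
········

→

········
········
██████─·
██████─·
────▲──·
██████─·
──████─·
········

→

········
········
█████──·
█████──·
────▲─▣·
█████──·
─████──·
········

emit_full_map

█████··············
█████··············
────█··············
────█··············
────█··············
────█████████████──
────█████████████──
██──────────────▲─▣
███─█████████████──
███─███──────████──

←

········
········
██████──
██████──
────▲──▣
██████──
──████──
········

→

········
········
█████──·
█████──·
────▲─▣·
█████──·
─████──·
········

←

········
········
██████──
██████──
────▲──▣
██████──
──████──
········

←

········
········
███████─
███████─
────▲───
███████─
───████─
········

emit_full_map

█████··············
█████··············
────█··············
────█··············
────█··············
────█████████████──
────█████████████──
██────────────▲───▣
███─█████████████──
███─███──────████──


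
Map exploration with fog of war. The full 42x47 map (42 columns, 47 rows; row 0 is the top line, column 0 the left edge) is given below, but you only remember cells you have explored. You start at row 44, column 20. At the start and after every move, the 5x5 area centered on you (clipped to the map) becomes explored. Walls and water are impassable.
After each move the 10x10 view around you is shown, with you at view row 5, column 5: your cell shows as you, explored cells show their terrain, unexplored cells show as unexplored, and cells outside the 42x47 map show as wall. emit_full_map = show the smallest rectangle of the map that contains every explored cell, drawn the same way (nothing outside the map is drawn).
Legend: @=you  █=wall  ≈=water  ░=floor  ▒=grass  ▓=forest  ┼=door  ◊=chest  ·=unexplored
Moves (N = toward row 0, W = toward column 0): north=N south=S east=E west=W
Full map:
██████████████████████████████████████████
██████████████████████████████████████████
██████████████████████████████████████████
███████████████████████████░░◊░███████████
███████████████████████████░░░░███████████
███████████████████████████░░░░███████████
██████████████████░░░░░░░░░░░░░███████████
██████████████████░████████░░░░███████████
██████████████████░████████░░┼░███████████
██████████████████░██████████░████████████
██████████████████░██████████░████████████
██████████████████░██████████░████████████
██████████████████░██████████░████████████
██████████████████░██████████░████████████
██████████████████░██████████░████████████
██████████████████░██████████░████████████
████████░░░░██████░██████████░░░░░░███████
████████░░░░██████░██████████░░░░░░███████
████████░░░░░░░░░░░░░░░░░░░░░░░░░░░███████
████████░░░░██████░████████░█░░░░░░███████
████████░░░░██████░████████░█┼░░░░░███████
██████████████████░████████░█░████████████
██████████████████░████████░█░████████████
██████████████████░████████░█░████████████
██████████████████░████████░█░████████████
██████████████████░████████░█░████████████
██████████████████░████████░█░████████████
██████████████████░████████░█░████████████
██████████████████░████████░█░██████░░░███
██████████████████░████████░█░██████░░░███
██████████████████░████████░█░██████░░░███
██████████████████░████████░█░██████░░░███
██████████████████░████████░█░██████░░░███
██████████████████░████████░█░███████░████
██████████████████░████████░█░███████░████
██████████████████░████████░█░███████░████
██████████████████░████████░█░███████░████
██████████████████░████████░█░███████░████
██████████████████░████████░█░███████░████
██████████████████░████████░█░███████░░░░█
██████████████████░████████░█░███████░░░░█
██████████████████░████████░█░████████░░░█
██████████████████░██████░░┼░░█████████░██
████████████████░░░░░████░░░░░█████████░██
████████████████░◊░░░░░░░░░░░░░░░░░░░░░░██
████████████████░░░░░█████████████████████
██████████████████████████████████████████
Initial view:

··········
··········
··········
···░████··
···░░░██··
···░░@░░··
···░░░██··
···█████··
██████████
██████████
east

··········
··········
··········
··░█████··
··░░░███··
··░░░@░░··
··░░░███··
··██████··
██████████
██████████

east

··········
··········
··········
·░██████··
·░░░████··
·░░░░@░░··
·░░░████··
·███████··
██████████
██████████

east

··········
··········
··········
░██████░··
░░░████░··
░░░░░@░░··
░░░█████··
████████··
██████████
██████████

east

··········
··········
··········
██████░░··
░░████░░··
░░░░░@░░··
░░██████··
████████··
██████████
██████████

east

··········
··········
··········
█████░░┼··
░████░░░··
░░░░░@░░··
░███████··
████████··
██████████
██████████

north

··········
··········
··········
···████░··
█████░░┼··
░████@░░··
░░░░░░░░··
░███████··
████████··
██████████

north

··········
··········
··········
···████░··
···████░··
█████@░┼··
░████░░░··
░░░░░░░░··
░███████··
████████··

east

··········
··········
··········
··████░█··
··████░█··
████░@┼░··
████░░░░··
░░░░░░░░··
███████···
███████···

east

··········
··········
··········
·████░█░··
·████░█░··
███░░@░░··
███░░░░░··
░░░░░░░░··
██████····
██████····

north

··········
··········
··········
···██░█░··
·████░█░··
·████@█░··
███░░┼░░··
███░░░░░··
░░░░░░░░··
██████····

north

··········
··········
··········
···██░█░··
···██░█░··
·████@█░··
·████░█░··
███░░┼░░··
███░░░░░··
░░░░░░░░··

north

··········
··········
··········
···██░█░··
···██░█░··
···██@█░··
·████░█░··
·████░█░··
███░░┼░░··
███░░░░░··

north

··········
··········
··········
···██░█░··
···██░█░··
···██@█░··
···██░█░··
·████░█░··
·████░█░··
███░░┼░░··

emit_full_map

·······██░█░
·······██░█░
·······██@█░
·······██░█░
·····████░█░
·····████░█░
░██████░░┼░░
░░░████░░░░░
░░░░░░░░░░░░
░░░███████··
██████████··

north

··········
··········
··········
···██░█░··
···██░█░··
···██@█░··
···██░█░··
···██░█░··
·████░█░··
·████░█░··

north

··········
··········
··········
···██░█░··
···██░█░··
···██@█░··
···██░█░··
···██░█░··
···██░█░··
·████░█░··

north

··········
··········
··········
···██░█░··
···██░█░··
···██@█░··
···██░█░··
···██░█░··
···██░█░··
···██░█░··

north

··········
··········
··········
···██░█░··
···██░█░··
···██@█░··
···██░█░··
···██░█░··
···██░█░··
···██░█░··

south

··········
··········
···██░█░··
···██░█░··
···██░█░··
···██@█░··
···██░█░··
···██░█░··
···██░█░··
···██░█░··


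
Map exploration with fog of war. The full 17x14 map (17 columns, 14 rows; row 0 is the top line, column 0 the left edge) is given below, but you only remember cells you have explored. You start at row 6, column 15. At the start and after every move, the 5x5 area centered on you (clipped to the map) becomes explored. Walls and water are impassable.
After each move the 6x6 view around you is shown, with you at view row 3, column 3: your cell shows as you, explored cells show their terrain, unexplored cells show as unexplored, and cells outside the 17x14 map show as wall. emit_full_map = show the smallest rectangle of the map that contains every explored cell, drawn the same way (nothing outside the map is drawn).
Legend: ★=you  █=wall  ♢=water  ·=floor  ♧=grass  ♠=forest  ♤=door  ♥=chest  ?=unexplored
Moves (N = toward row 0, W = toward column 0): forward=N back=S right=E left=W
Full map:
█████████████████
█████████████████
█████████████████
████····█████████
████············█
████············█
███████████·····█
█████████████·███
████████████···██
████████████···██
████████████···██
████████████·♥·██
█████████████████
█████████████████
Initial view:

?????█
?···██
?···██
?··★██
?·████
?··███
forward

?????█
?█████
?···██
?··★██
?···██
?·████

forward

?????█
?█████
?█████
?··★██
?···██
?···██

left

??????
?█████
?█████
?··★·█
?····█
?····█

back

?█████
?█████
?····█
?··★·█
?····█
?█·███

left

??████
?█████
?·····
?··★··
?·····
?██·██

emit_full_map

?█████
██████
·····█
··★··█
·····█
██·███
??··██

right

?█████
██████
·····█
···★·█
·····█
██·███

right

██████
██████
····██
···★██
····██
█·████

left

?█████
██████
·····█
···★·█
·····█
██·███

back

██████
·····█
·····█
···★·█
██·███
?···██


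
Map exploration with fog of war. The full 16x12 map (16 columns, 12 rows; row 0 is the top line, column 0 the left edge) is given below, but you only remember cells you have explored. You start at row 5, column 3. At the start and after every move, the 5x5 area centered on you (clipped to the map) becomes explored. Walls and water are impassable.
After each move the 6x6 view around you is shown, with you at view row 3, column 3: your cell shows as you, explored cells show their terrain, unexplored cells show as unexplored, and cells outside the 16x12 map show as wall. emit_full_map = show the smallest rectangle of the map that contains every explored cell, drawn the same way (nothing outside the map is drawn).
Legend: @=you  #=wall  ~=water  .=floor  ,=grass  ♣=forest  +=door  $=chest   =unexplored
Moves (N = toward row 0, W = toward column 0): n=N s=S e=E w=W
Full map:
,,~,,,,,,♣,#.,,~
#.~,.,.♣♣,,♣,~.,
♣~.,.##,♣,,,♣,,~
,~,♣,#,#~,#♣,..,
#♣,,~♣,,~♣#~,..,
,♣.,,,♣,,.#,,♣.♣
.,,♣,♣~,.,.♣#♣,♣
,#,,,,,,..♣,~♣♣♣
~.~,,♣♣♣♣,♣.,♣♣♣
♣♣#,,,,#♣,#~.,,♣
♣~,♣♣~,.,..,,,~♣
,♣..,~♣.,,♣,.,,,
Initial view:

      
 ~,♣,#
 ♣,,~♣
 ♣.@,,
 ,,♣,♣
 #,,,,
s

 ~,♣,#
 ♣,,~♣
 ♣.,,,
 ,,@,♣
 #,,,,
 .~,,♣

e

~,♣,# 
♣,,~♣,
♣.,,,♣
,,♣@♣~
#,,,,,
.~,,♣♣

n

      
~,♣,#,
♣,,~♣,
♣.,@,♣
,,♣,♣~
#,,,,,

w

      
 ~,♣,#
 ♣,,~♣
 ♣.@,,
 ,,♣,♣
 #,,,,

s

 ~,♣,#
 ♣,,~♣
 ♣.,,,
 ,,@,♣
 #,,,,
 .~,,♣

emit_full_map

~,♣,#,
♣,,~♣,
♣.,,,♣
,,@,♣~
#,,,,,
.~,,♣♣

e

~,♣,#,
♣,,~♣,
♣.,,,♣
,,♣@♣~
#,,,,,
.~,,♣♣

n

      
~,♣,#,
♣,,~♣,
♣.,@,♣
,,♣,♣~
#,,,,,

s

~,♣,#,
♣,,~♣,
♣.,,,♣
,,♣@♣~
#,,,,,
.~,,♣♣


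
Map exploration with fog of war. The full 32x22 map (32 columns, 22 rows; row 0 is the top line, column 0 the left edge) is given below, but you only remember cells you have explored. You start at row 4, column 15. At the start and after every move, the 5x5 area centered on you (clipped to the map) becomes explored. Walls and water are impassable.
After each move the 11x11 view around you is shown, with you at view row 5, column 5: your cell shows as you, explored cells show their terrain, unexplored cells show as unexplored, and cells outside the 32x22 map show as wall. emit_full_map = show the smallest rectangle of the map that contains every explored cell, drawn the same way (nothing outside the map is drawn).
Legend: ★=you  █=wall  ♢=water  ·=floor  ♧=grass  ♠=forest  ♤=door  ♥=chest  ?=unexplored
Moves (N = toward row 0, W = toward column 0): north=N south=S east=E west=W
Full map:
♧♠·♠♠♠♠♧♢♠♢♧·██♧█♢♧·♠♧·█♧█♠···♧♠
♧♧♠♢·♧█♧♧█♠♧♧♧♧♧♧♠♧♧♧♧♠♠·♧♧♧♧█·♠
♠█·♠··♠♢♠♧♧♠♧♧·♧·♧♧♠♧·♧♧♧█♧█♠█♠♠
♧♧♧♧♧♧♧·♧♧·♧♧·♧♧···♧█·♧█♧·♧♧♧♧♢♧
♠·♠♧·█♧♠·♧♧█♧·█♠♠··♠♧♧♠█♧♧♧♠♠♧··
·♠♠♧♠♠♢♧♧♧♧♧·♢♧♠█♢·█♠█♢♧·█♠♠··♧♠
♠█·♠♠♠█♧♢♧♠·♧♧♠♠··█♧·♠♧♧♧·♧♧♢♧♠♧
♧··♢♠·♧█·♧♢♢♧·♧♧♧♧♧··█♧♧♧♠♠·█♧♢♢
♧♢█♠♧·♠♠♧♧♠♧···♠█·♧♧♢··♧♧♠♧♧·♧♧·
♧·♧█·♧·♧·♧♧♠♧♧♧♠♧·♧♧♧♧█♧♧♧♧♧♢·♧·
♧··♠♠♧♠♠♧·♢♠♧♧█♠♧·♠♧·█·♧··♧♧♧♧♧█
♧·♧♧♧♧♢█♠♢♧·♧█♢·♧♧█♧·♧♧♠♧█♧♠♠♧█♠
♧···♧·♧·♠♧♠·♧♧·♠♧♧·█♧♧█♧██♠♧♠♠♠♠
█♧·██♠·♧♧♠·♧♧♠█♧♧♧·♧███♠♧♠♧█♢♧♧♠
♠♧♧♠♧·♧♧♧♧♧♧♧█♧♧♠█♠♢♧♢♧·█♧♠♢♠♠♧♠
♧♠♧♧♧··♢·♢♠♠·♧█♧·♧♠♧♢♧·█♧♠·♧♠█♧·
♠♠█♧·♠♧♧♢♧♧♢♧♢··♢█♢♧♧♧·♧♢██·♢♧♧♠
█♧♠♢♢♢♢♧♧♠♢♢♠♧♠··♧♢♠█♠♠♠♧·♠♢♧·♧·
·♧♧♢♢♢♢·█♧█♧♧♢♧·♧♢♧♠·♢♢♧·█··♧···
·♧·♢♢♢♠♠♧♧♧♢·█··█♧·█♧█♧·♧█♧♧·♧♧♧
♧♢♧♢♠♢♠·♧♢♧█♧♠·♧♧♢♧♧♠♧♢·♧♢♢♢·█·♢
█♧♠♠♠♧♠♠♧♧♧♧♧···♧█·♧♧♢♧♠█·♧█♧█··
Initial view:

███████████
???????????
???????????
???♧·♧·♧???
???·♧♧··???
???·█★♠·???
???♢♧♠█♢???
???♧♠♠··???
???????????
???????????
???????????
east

███████████
???????????
???????????
??♧·♧·♧♧???
??·♧♧···???
??·█♠★··???
??♢♧♠█♢·???
??♧♠♠··█???
???????????
???????????
???????????

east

███████████
???????????
???????????
?♧·♧·♧♧♠???
?·♧♧···♧???
?·█♠♠★·♠???
?♢♧♠█♢·█???
?♧♠♠··█♧???
???????????
???????????
???????????

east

███████████
???????????
???????????
♧·♧·♧♧♠♧???
·♧♧···♧█???
·█♠♠·★♠♧???
♢♧♠█♢·█♠???
♧♠♠··█♧·???
???????????
???????????
???????????

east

███████████
???????????
???????????
·♧·♧♧♠♧·???
♧♧···♧█·???
█♠♠··★♧♧???
♧♠█♢·█♠█???
♠♠··█♧·♠???
???????????
???????????
???????????

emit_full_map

♧·♧·♧♧♠♧·
·♧♧···♧█·
·█♠♠··★♧♧
♢♧♠█♢·█♠█
♧♠♠··█♧·♠

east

███████████
???????????
???????????
♧·♧♧♠♧·♧???
♧···♧█·♧???
♠♠··♠★♧♠???
♠█♢·█♠█♢???
♠··█♧·♠♧???
???????????
???????????
???????????

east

███████████
???????????
???????????
·♧♧♠♧·♧♧???
···♧█·♧█???
♠··♠♧★♠█???
█♢·█♠█♢♧???
··█♧·♠♧♧???
???????????
???????????
???????????

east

███████████
???????????
???????????
♧♧♠♧·♧♧♧???
··♧█·♧█♧???
··♠♧♧★█♧???
♢·█♠█♢♧·???
·█♧·♠♧♧♧???
???????????
???????????
???????????

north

███████████
███████████
???????????
???♧♧♠♠·???
♧♧♠♧·♧♧♧???
··♧█·★█♧???
··♠♧♧♠█♧???
♢·█♠█♢♧·???
·█♧·♠♧♧♧???
???????????
???????????

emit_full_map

???????♧♧♠♠·
♧·♧·♧♧♠♧·♧♧♧
·♧♧···♧█·★█♧
·█♠♠··♠♧♧♠█♧
♢♧♠█♢·█♠█♢♧·
♧♠♠··█♧·♠♧♧♧

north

███████████
███████████
███████████
???♠♧·█♧???
???♧♧♠♠·???
♧♧♠♧·★♧♧???
··♧█·♧█♧???
··♠♧♧♠█♧???
♢·█♠█♢♧·???
·█♧·♠♧♧♧???
???????????

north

███████████
███████████
███████████
███████████
???♠♧·█♧???
???♧♧★♠·???
♧♧♠♧·♧♧♧???
··♧█·♧█♧???
··♠♧♧♠█♧???
♢·█♠█♢♧·???
·█♧·♠♧♧♧???

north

███████████
███████████
███████████
███████████
███████████
???♠♧★█♧???
???♧♧♠♠·???
♧♧♠♧·♧♧♧???
··♧█·♧█♧???
··♠♧♧♠█♧???
♢·█♠█♢♧·???

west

███████████
███████████
███████████
███████████
███████████
???·♠★·█♧??
???♧♧♧♠♠·??
·♧♧♠♧·♧♧♧??
···♧█·♧█♧??
♠··♠♧♧♠█♧??
█♢·█♠█♢♧·??

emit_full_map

??????·♠★·█♧
??????♧♧♧♠♠·
♧·♧·♧♧♠♧·♧♧♧
·♧♧···♧█·♧█♧
·█♠♠··♠♧♧♠█♧
♢♧♠█♢·█♠█♢♧·
♧♠♠··█♧·♠♧♧♧

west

███████████
███████████
███████████
███████████
███████████
???♧·★♧·█♧?
???♧♧♧♧♠♠·?
♧·♧♧♠♧·♧♧♧?
♧···♧█·♧█♧?
♠♠··♠♧♧♠█♧?
♠█♢·█♠█♢♧·?

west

███████████
███████████
███████████
███████████
███████████
???♢♧★♠♧·█♧
???♠♧♧♧♧♠♠·
·♧·♧♧♠♧·♧♧♧
♧♧···♧█·♧█♧
█♠♠··♠♧♧♠█♧
♧♠█♢·█♠█♢♧·

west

███████████
███████████
███████████
███████████
███████████
???█♢★·♠♧·█
???♧♠♧♧♧♧♠♠
♧·♧·♧♧♠♧·♧♧
·♧♧···♧█·♧█
·█♠♠··♠♧♧♠█
♢♧♠█♢·█♠█♢♧

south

███████████
███████████
███████████
███████████
???█♢♧·♠♧·█
???♧♠★♧♧♧♠♠
♧·♧·♧♧♠♧·♧♧
·♧♧···♧█·♧█
·█♠♠··♠♧♧♠█
♢♧♠█♢·█♠█♢♧
♧♠♠··█♧·♠♧♧

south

███████████
███████████
███████████
???█♢♧·♠♧·█
???♧♠♧♧♧♧♠♠
♧·♧·♧★♠♧·♧♧
·♧♧···♧█·♧█
·█♠♠··♠♧♧♠█
♢♧♠█♢·█♠█♢♧
♧♠♠··█♧·♠♧♧
???????????

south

███████████
███████████
???█♢♧·♠♧·█
???♧♠♧♧♧♧♠♠
♧·♧·♧♧♠♧·♧♧
·♧♧··★♧█·♧█
·█♠♠··♠♧♧♠█
♢♧♠█♢·█♠█♢♧
♧♠♠··█♧·♠♧♧
???????????
???????????

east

███████████
███████████
??█♢♧·♠♧·█♧
??♧♠♧♧♧♧♠♠·
·♧·♧♧♠♧·♧♧♧
♧♧···★█·♧█♧
█♠♠··♠♧♧♠█♧
♧♠█♢·█♠█♢♧·
♠♠··█♧·♠♧♧♧
???????????
???????????

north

███████████
███████████
███████████
??█♢♧·♠♧·█♧
??♧♠♧♧♧♧♠♠·
·♧·♧♧★♧·♧♧♧
♧♧···♧█·♧█♧
█♠♠··♠♧♧♠█♧
♧♠█♢·█♠█♢♧·
♠♠··█♧·♠♧♧♧
???????????

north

███████████
███████████
███████████
███████████
??█♢♧·♠♧·█♧
??♧♠♧★♧♧♠♠·
·♧·♧♧♠♧·♧♧♧
♧♧···♧█·♧█♧
█♠♠··♠♧♧♠█♧
♧♠█♢·█♠█♢♧·
♠♠··█♧·♠♧♧♧

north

███████████
███████████
███████████
███████████
███████████
??█♢♧★♠♧·█♧
??♧♠♧♧♧♧♠♠·
·♧·♧♧♠♧·♧♧♧
♧♧···♧█·♧█♧
█♠♠··♠♧♧♠█♧
♧♠█♢·█♠█♢♧·

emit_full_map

???█♢♧★♠♧·█♧
???♧♠♧♧♧♧♠♠·
♧·♧·♧♧♠♧·♧♧♧
·♧♧···♧█·♧█♧
·█♠♠··♠♧♧♠█♧
♢♧♠█♢·█♠█♢♧·
♧♠♠··█♧·♠♧♧♧

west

███████████
███████████
███████████
███████████
███████████
???█♢★·♠♧·█
???♧♠♧♧♧♧♠♠
♧·♧·♧♧♠♧·♧♧
·♧♧···♧█·♧█
·█♠♠··♠♧♧♠█
♢♧♠█♢·█♠█♢♧

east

███████████
███████████
███████████
███████████
███████████
??█♢♧★♠♧·█♧
??♧♠♧♧♧♧♠♠·
·♧·♧♧♠♧·♧♧♧
♧♧···♧█·♧█♧
█♠♠··♠♧♧♠█♧
♧♠█♢·█♠█♢♧·

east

███████████
███████████
███████████
███████████
███████████
?█♢♧·★♧·█♧?
?♧♠♧♧♧♧♠♠·?
♧·♧♧♠♧·♧♧♧?
♧···♧█·♧█♧?
♠♠··♠♧♧♠█♧?
♠█♢·█♠█♢♧·?
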